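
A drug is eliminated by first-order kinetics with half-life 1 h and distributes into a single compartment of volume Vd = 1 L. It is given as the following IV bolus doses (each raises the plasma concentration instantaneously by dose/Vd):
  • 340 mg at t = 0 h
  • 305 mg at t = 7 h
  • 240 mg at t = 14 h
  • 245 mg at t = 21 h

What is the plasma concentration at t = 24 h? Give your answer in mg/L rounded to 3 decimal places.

k = ln 2 / 1 = 0.69315 per h
Dose 1 (340 mg at t=0 h): 340·exp(−0.69315·24) = 0.000 mg/L
Dose 2 (305 mg at t=7 h): 305·exp(−0.69315·17) = 0.002 mg/L
Dose 3 (240 mg at t=14 h): 240·exp(−0.69315·10) = 0.234 mg/L
Dose 4 (245 mg at t=21 h): 245·exp(−0.69315·3) = 30.625 mg/L
C(24) = 0.000 + 0.002 + 0.234 + 30.625 = 30.862 mg/L

30.862 mg/L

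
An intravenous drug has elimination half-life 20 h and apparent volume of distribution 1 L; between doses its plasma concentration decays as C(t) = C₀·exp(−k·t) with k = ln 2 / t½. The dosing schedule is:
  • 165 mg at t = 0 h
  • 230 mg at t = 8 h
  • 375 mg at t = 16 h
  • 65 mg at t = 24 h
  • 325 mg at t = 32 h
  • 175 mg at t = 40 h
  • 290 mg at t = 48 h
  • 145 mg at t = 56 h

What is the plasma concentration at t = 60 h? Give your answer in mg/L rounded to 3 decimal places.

k = ln 2 / 20 = 0.03466 per h
Dose 1 (165 mg at t=0 h): 165·exp(−0.03466·60) = 20.625 mg/L
Dose 2 (230 mg at t=8 h): 230·exp(−0.03466·52) = 37.936 mg/L
Dose 3 (375 mg at t=16 h): 375·exp(−0.03466·44) = 81.614 mg/L
Dose 4 (65 mg at t=24 h): 65·exp(−0.03466·36) = 18.666 mg/L
Dose 5 (325 mg at t=32 h): 325·exp(−0.03466·28) = 123.152 mg/L
Dose 6 (175 mg at t=40 h): 175·exp(−0.03466·20) = 87.500 mg/L
Dose 7 (290 mg at t=48 h): 290·exp(−0.03466·12) = 191.329 mg/L
Dose 8 (145 mg at t=56 h): 145·exp(−0.03466·4) = 126.230 mg/L
C(60) = 20.625 + 37.936 + 81.614 + 18.666 + 123.152 + 87.500 + 191.329 + 126.230 = 687.052 mg/L

687.052 mg/L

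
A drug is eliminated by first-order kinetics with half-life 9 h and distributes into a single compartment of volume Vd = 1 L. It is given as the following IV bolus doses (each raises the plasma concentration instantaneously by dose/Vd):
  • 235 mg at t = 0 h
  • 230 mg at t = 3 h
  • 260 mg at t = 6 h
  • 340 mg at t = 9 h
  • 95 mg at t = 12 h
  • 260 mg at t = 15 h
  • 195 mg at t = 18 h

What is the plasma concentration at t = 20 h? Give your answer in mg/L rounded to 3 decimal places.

742.017 mg/L

k = ln 2 / 9 = 0.07702 per h
Dose 1 (235 mg at t=0 h): 235·exp(−0.07702·20) = 50.363 mg/L
Dose 2 (230 mg at t=3 h): 230·exp(−0.07702·17) = 62.103 mg/L
Dose 3 (260 mg at t=6 h): 260·exp(−0.07702·14) = 88.451 mg/L
Dose 4 (340 mg at t=9 h): 340·exp(−0.07702·11) = 145.731 mg/L
Dose 5 (95 mg at t=12 h): 95·exp(−0.07702·8) = 51.303 mg/L
Dose 6 (260 mg at t=15 h): 260·exp(−0.07702·5) = 176.903 mg/L
Dose 7 (195 mg at t=18 h): 195·exp(−0.07702·2) = 167.163 mg/L
C(20) = 50.363 + 62.103 + 88.451 + 145.731 + 51.303 + 176.903 + 167.163 = 742.017 mg/L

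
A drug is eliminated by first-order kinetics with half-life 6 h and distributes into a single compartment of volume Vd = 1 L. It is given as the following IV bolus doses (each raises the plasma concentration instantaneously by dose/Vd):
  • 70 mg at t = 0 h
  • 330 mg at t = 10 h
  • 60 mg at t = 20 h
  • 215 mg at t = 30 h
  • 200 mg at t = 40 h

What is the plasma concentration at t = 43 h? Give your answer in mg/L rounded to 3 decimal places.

k = ln 2 / 6 = 0.11552 per h
Dose 1 (70 mg at t=0 h): 70·exp(−0.11552·43) = 0.487 mg/L
Dose 2 (330 mg at t=10 h): 330·exp(−0.11552·33) = 7.292 mg/L
Dose 3 (60 mg at t=20 h): 60·exp(−0.11552·23) = 4.209 mg/L
Dose 4 (215 mg at t=30 h): 215·exp(−0.11552·13) = 47.886 mg/L
Dose 5 (200 mg at t=40 h): 200·exp(−0.11552·3) = 141.421 mg/L
C(43) = 0.487 + 7.292 + 4.209 + 47.886 + 141.421 = 201.296 mg/L

201.296 mg/L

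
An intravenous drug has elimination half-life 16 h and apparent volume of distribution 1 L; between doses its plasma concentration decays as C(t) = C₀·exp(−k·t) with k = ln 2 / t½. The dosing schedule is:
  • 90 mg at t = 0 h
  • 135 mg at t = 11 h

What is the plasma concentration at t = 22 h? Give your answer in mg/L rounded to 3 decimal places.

118.525 mg/L

k = ln 2 / 16 = 0.04332 per h
Dose 1 (90 mg at t=0 h): 90·exp(−0.04332·22) = 34.700 mg/L
Dose 2 (135 mg at t=11 h): 135·exp(−0.04332·11) = 83.825 mg/L
C(22) = 34.700 + 83.825 = 118.525 mg/L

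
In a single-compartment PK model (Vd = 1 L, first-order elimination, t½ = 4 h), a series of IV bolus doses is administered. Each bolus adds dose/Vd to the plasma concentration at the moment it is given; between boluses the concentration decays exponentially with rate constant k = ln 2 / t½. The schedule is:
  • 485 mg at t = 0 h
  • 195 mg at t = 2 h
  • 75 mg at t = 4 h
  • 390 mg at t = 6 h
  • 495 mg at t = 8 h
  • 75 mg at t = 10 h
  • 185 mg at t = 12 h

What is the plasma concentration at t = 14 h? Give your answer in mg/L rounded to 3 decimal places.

521.325 mg/L

k = ln 2 / 4 = 0.17329 per h
Dose 1 (485 mg at t=0 h): 485·exp(−0.17329·14) = 42.868 mg/L
Dose 2 (195 mg at t=2 h): 195·exp(−0.17329·12) = 24.375 mg/L
Dose 3 (75 mg at t=4 h): 75·exp(−0.17329·10) = 13.258 mg/L
Dose 4 (390 mg at t=6 h): 390·exp(−0.17329·8) = 97.500 mg/L
Dose 5 (495 mg at t=8 h): 495·exp(−0.17329·6) = 175.009 mg/L
Dose 6 (75 mg at t=10 h): 75·exp(−0.17329·4) = 37.500 mg/L
Dose 7 (185 mg at t=12 h): 185·exp(−0.17329·2) = 130.815 mg/L
C(14) = 42.868 + 24.375 + 13.258 + 97.500 + 175.009 + 37.500 + 130.815 = 521.325 mg/L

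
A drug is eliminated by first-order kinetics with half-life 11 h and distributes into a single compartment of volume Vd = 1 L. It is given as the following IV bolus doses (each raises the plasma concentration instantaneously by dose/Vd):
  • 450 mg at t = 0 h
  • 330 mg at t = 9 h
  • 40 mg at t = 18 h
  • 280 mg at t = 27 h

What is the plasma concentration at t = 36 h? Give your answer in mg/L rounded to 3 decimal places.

k = ln 2 / 11 = 0.06301 per h
Dose 1 (450 mg at t=0 h): 450·exp(−0.06301·36) = 46.561 mg/L
Dose 2 (330 mg at t=9 h): 330·exp(−0.06301·27) = 60.204 mg/L
Dose 3 (40 mg at t=18 h): 40·exp(−0.06301·18) = 12.867 mg/L
Dose 4 (280 mg at t=27 h): 280·exp(−0.06301·9) = 158.804 mg/L
C(36) = 46.561 + 60.204 + 12.867 + 158.804 = 278.435 mg/L

278.435 mg/L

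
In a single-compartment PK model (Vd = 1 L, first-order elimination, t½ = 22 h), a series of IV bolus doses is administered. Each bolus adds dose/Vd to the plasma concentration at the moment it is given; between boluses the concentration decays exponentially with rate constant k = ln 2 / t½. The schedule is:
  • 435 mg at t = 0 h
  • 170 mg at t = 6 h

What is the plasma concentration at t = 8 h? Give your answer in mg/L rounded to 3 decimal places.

k = ln 2 / 22 = 0.03151 per h
Dose 1 (435 mg at t=0 h): 435·exp(−0.03151·8) = 338.083 mg/L
Dose 2 (170 mg at t=6 h): 170·exp(−0.03151·2) = 159.618 mg/L
C(8) = 338.083 + 159.618 = 497.702 mg/L

497.702 mg/L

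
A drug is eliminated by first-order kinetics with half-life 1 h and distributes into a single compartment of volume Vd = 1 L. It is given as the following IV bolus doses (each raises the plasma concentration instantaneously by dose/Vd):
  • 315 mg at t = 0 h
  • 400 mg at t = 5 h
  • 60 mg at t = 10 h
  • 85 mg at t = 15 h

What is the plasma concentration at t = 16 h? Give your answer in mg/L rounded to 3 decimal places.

k = ln 2 / 1 = 0.69315 per h
Dose 1 (315 mg at t=0 h): 315·exp(−0.69315·16) = 0.005 mg/L
Dose 2 (400 mg at t=5 h): 400·exp(−0.69315·11) = 0.195 mg/L
Dose 3 (60 mg at t=10 h): 60·exp(−0.69315·6) = 0.938 mg/L
Dose 4 (85 mg at t=15 h): 85·exp(−0.69315·1) = 42.500 mg/L
C(16) = 0.005 + 0.195 + 0.938 + 42.500 = 43.638 mg/L

43.638 mg/L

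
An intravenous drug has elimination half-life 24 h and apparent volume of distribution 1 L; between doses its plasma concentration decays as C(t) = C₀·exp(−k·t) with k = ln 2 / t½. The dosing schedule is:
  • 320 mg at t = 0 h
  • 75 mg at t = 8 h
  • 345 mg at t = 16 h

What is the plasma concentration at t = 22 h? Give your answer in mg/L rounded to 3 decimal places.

509.680 mg/L

k = ln 2 / 24 = 0.02888 per h
Dose 1 (320 mg at t=0 h): 320·exp(−0.02888·22) = 169.514 mg/L
Dose 2 (75 mg at t=8 h): 75·exp(−0.02888·14) = 50.056 mg/L
Dose 3 (345 mg at t=16 h): 345·exp(−0.02888·6) = 290.109 mg/L
C(22) = 169.514 + 50.056 + 290.109 = 509.680 mg/L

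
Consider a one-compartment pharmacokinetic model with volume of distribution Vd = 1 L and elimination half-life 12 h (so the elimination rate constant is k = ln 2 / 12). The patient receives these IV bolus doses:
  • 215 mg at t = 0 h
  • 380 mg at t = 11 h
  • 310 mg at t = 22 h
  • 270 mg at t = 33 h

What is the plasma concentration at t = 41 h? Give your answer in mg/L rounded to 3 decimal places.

360.848 mg/L

k = ln 2 / 12 = 0.05776 per h
Dose 1 (215 mg at t=0 h): 215·exp(−0.05776·41) = 20.134 mg/L
Dose 2 (380 mg at t=11 h): 380·exp(−0.05776·30) = 67.175 mg/L
Dose 3 (310 mg at t=22 h): 310·exp(−0.05776·19) = 103.450 mg/L
Dose 4 (270 mg at t=33 h): 270·exp(−0.05776·8) = 170.089 mg/L
C(41) = 20.134 + 67.175 + 103.450 + 170.089 = 360.848 mg/L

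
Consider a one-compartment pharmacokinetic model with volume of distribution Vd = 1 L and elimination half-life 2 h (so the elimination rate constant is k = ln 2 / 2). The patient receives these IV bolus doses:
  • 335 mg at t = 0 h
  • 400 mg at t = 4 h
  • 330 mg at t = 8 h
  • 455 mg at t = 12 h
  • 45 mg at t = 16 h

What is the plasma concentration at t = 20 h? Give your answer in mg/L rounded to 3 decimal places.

46.733 mg/L

k = ln 2 / 2 = 0.34657 per h
Dose 1 (335 mg at t=0 h): 335·exp(−0.34657·20) = 0.327 mg/L
Dose 2 (400 mg at t=4 h): 400·exp(−0.34657·16) = 1.563 mg/L
Dose 3 (330 mg at t=8 h): 330·exp(−0.34657·12) = 5.156 mg/L
Dose 4 (455 mg at t=12 h): 455·exp(−0.34657·8) = 28.438 mg/L
Dose 5 (45 mg at t=16 h): 45·exp(−0.34657·4) = 11.250 mg/L
C(20) = 0.327 + 1.563 + 5.156 + 28.438 + 11.250 = 46.733 mg/L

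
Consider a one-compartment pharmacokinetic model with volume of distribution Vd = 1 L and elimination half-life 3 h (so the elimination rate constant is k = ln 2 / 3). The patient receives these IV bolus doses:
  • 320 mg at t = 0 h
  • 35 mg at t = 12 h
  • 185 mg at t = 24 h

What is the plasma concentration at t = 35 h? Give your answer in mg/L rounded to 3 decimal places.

14.839 mg/L

k = ln 2 / 3 = 0.23105 per h
Dose 1 (320 mg at t=0 h): 320·exp(−0.23105·35) = 0.098 mg/L
Dose 2 (35 mg at t=12 h): 35·exp(−0.23105·23) = 0.172 mg/L
Dose 3 (185 mg at t=24 h): 185·exp(−0.23105·11) = 14.568 mg/L
C(35) = 0.098 + 0.172 + 14.568 = 14.839 mg/L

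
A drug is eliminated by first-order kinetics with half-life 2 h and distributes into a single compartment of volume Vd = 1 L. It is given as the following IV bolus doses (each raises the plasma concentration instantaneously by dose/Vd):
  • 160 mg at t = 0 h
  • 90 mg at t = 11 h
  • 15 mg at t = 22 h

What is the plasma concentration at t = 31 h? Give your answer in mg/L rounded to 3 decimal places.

k = ln 2 / 2 = 0.34657 per h
Dose 1 (160 mg at t=0 h): 160·exp(−0.34657·31) = 0.003 mg/L
Dose 2 (90 mg at t=11 h): 90·exp(−0.34657·20) = 0.088 mg/L
Dose 3 (15 mg at t=22 h): 15·exp(−0.34657·9) = 0.663 mg/L
C(31) = 0.003 + 0.088 + 0.663 = 0.754 mg/L

0.754 mg/L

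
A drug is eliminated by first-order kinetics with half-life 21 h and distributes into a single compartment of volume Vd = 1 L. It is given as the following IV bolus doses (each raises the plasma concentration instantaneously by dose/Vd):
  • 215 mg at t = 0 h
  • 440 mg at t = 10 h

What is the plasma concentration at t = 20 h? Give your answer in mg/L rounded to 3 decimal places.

k = ln 2 / 21 = 0.03301 per h
Dose 1 (215 mg at t=0 h): 215·exp(−0.03301·20) = 111.107 mg/L
Dose 2 (440 mg at t=10 h): 440·exp(−0.03301·10) = 316.304 mg/L
C(20) = 111.107 + 316.304 = 427.412 mg/L

427.412 mg/L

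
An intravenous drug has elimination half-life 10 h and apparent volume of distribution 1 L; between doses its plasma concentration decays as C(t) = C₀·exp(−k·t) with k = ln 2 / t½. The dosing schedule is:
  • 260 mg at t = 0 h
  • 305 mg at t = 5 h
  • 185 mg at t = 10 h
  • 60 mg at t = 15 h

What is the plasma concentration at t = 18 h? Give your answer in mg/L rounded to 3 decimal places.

353.524 mg/L

k = ln 2 / 10 = 0.06931 per h
Dose 1 (260 mg at t=0 h): 260·exp(−0.06931·18) = 74.665 mg/L
Dose 2 (305 mg at t=5 h): 305·exp(−0.06931·13) = 123.868 mg/L
Dose 3 (185 mg at t=10 h): 185·exp(−0.06931·8) = 106.255 mg/L
Dose 4 (60 mg at t=15 h): 60·exp(−0.06931·3) = 48.735 mg/L
C(18) = 74.665 + 123.868 + 106.255 + 48.735 = 353.524 mg/L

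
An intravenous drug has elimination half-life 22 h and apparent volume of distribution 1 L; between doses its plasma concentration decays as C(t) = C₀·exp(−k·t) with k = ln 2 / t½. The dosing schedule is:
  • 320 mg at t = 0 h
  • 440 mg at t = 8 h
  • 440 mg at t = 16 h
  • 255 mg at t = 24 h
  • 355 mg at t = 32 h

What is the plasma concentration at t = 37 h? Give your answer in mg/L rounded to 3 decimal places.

975.799 mg/L

k = ln 2 / 22 = 0.03151 per h
Dose 1 (320 mg at t=0 h): 320·exp(−0.03151·37) = 99.741 mg/L
Dose 2 (440 mg at t=8 h): 440·exp(−0.03151·29) = 176.458 mg/L
Dose 3 (440 mg at t=16 h): 440·exp(−0.03151·21) = 227.042 mg/L
Dose 4 (255 mg at t=24 h): 255·exp(−0.03151·13) = 169.301 mg/L
Dose 5 (355 mg at t=32 h): 355·exp(−0.03151·5) = 303.258 mg/L
C(37) = 99.741 + 176.458 + 227.042 + 169.301 + 303.258 = 975.799 mg/L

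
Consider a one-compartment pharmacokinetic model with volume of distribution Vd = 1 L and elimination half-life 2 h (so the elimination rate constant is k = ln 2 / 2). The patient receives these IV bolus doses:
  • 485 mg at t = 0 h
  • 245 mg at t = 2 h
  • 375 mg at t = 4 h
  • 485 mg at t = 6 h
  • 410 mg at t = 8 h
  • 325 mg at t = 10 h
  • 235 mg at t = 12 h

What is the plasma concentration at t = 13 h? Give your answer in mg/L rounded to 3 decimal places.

k = ln 2 / 2 = 0.34657 per h
Dose 1 (485 mg at t=0 h): 485·exp(−0.34657·13) = 5.359 mg/L
Dose 2 (245 mg at t=2 h): 245·exp(−0.34657·11) = 5.414 mg/L
Dose 3 (375 mg at t=4 h): 375·exp(−0.34657·9) = 16.573 mg/L
Dose 4 (485 mg at t=6 h): 485·exp(−0.34657·7) = 42.868 mg/L
Dose 5 (410 mg at t=8 h): 410·exp(−0.34657·5) = 72.478 mg/L
Dose 6 (325 mg at t=10 h): 325·exp(−0.34657·3) = 114.905 mg/L
Dose 7 (235 mg at t=12 h): 235·exp(−0.34657·1) = 166.170 mg/L
C(13) = 5.359 + 5.414 + 16.573 + 42.868 + 72.478 + 114.905 + 166.170 = 423.767 mg/L

423.767 mg/L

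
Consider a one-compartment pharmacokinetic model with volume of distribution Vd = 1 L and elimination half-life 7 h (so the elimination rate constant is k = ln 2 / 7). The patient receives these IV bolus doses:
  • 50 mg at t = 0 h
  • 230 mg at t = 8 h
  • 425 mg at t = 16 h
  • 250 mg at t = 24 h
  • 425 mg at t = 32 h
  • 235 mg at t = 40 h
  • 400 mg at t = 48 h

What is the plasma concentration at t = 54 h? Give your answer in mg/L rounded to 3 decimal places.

k = ln 2 / 7 = 0.09902 per h
Dose 1 (50 mg at t=0 h): 50·exp(−0.09902·54) = 0.238 mg/L
Dose 2 (230 mg at t=8 h): 230·exp(−0.09902·46) = 2.418 mg/L
Dose 3 (425 mg at t=16 h): 425·exp(−0.09902·38) = 9.868 mg/L
Dose 4 (250 mg at t=24 h): 250·exp(−0.09902·30) = 12.818 mg/L
Dose 5 (425 mg at t=32 h): 425·exp(−0.09902·22) = 48.117 mg/L
Dose 6 (235 mg at t=40 h): 235·exp(−0.09902·14) = 58.750 mg/L
Dose 7 (400 mg at t=48 h): 400·exp(−0.09902·6) = 220.818 mg/L
C(54) = 0.238 + 2.418 + 9.868 + 12.818 + 48.117 + 58.750 + 220.818 = 353.027 mg/L

353.027 mg/L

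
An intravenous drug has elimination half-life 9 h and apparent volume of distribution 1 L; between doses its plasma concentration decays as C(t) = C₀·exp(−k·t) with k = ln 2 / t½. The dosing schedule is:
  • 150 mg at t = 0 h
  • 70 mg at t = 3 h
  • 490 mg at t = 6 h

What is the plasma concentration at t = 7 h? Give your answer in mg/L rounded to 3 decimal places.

592.609 mg/L

k = ln 2 / 9 = 0.07702 per h
Dose 1 (150 mg at t=0 h): 150·exp(−0.07702·7) = 87.490 mg/L
Dose 2 (70 mg at t=3 h): 70·exp(−0.07702·4) = 51.441 mg/L
Dose 3 (490 mg at t=6 h): 490·exp(−0.07702·1) = 453.679 mg/L
C(7) = 87.490 + 51.441 + 453.679 = 592.609 mg/L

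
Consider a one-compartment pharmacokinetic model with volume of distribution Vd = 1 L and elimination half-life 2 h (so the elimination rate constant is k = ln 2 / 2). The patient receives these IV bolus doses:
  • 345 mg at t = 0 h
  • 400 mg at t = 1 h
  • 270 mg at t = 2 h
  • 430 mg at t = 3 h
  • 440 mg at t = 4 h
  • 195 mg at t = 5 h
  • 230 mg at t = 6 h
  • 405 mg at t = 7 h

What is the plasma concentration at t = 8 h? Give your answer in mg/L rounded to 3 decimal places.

747.003 mg/L

k = ln 2 / 2 = 0.34657 per h
Dose 1 (345 mg at t=0 h): 345·exp(−0.34657·8) = 21.562 mg/L
Dose 2 (400 mg at t=1 h): 400·exp(−0.34657·7) = 35.355 mg/L
Dose 3 (270 mg at t=2 h): 270·exp(−0.34657·6) = 33.750 mg/L
Dose 4 (430 mg at t=3 h): 430·exp(−0.34657·5) = 76.014 mg/L
Dose 5 (440 mg at t=4 h): 440·exp(−0.34657·4) = 110.000 mg/L
Dose 6 (195 mg at t=5 h): 195·exp(−0.34657·3) = 68.943 mg/L
Dose 7 (230 mg at t=6 h): 230·exp(−0.34657·2) = 115.000 mg/L
Dose 8 (405 mg at t=7 h): 405·exp(−0.34657·1) = 286.378 mg/L
C(8) = 21.562 + 35.355 + 33.750 + 76.014 + 110.000 + 68.943 + 115.000 + 286.378 = 747.003 mg/L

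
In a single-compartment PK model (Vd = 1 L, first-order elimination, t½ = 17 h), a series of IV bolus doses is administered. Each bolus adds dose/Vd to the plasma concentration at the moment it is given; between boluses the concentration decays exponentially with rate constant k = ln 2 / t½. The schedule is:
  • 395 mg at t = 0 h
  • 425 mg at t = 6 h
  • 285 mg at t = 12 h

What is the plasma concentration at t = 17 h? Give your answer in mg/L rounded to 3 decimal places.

k = ln 2 / 17 = 0.04077 per h
Dose 1 (395 mg at t=0 h): 395·exp(−0.04077·17) = 197.500 mg/L
Dose 2 (425 mg at t=6 h): 425·exp(−0.04077·11) = 271.397 mg/L
Dose 3 (285 mg at t=12 h): 285·exp(−0.04077·5) = 232.438 mg/L
C(17) = 197.500 + 271.397 + 232.438 = 701.335 mg/L

701.335 mg/L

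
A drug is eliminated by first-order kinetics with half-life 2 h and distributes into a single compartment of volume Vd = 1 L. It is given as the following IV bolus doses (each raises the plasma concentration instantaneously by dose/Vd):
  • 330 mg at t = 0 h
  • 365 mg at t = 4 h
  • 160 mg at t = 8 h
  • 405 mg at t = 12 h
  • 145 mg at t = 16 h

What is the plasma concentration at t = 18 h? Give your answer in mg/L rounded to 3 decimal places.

131.621 mg/L

k = ln 2 / 2 = 0.34657 per h
Dose 1 (330 mg at t=0 h): 330·exp(−0.34657·18) = 0.645 mg/L
Dose 2 (365 mg at t=4 h): 365·exp(−0.34657·14) = 2.852 mg/L
Dose 3 (160 mg at t=8 h): 160·exp(−0.34657·10) = 5.000 mg/L
Dose 4 (405 mg at t=12 h): 405·exp(−0.34657·6) = 50.625 mg/L
Dose 5 (145 mg at t=16 h): 145·exp(−0.34657·2) = 72.500 mg/L
C(18) = 0.645 + 2.852 + 5.000 + 50.625 + 72.500 = 131.621 mg/L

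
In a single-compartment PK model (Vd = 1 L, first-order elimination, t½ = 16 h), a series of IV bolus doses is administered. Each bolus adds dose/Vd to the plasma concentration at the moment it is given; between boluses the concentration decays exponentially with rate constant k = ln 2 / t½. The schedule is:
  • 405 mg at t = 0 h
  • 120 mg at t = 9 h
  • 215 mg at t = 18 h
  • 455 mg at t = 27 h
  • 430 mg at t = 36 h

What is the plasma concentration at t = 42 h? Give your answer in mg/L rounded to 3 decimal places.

k = ln 2 / 16 = 0.04332 per h
Dose 1 (405 mg at t=0 h): 405·exp(−0.04332·42) = 65.653 mg/L
Dose 2 (120 mg at t=9 h): 120·exp(−0.04332·33) = 28.728 mg/L
Dose 3 (215 mg at t=18 h): 215·exp(−0.04332·24) = 76.014 mg/L
Dose 4 (455 mg at t=27 h): 455·exp(−0.04332·15) = 237.572 mg/L
Dose 5 (430 mg at t=36 h): 430·exp(−0.04332·6) = 331.575 mg/L
C(42) = 65.653 + 28.728 + 76.014 + 237.572 + 331.575 = 739.542 mg/L

739.542 mg/L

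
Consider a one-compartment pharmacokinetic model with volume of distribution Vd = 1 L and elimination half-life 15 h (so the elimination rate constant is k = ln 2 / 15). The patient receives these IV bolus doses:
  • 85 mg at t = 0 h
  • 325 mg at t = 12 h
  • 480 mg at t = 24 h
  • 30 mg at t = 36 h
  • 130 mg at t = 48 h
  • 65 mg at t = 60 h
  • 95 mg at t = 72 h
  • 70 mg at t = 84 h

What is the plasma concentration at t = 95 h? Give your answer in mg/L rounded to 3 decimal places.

k = ln 2 / 15 = 0.04621 per h
Dose 1 (85 mg at t=0 h): 85·exp(−0.04621·95) = 1.054 mg/L
Dose 2 (325 mg at t=12 h): 325·exp(−0.04621·83) = 7.018 mg/L
Dose 3 (480 mg at t=24 h): 480·exp(−0.04621·71) = 18.045 mg/L
Dose 4 (30 mg at t=36 h): 30·exp(−0.04621·59) = 1.964 mg/L
Dose 5 (130 mg at t=48 h): 130·exp(−0.04621·47) = 14.815 mg/L
Dose 6 (65 mg at t=60 h): 65·exp(−0.04621·35) = 12.898 mg/L
Dose 7 (95 mg at t=72 h): 95·exp(−0.04621·23) = 32.820 mg/L
Dose 8 (70 mg at t=84 h): 70·exp(−0.04621·11) = 42.106 mg/L
C(95) = 1.054 + 7.018 + 18.045 + 1.964 + 14.815 + 12.898 + 32.820 + 42.106 = 130.720 mg/L

130.720 mg/L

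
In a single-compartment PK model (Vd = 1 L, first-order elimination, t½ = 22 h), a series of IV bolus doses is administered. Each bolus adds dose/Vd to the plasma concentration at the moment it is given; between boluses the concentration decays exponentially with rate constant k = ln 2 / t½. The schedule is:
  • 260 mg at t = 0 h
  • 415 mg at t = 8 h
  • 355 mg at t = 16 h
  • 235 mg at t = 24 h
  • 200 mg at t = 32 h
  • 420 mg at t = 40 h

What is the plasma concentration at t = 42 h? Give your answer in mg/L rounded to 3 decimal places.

k = ln 2 / 22 = 0.03151 per h
Dose 1 (260 mg at t=0 h): 260·exp(−0.03151·42) = 69.228 mg/L
Dose 2 (415 mg at t=8 h): 415·exp(−0.03151·34) = 142.174 mg/L
Dose 3 (355 mg at t=16 h): 355·exp(−0.03151·26) = 156.482 mg/L
Dose 4 (235 mg at t=24 h): 235·exp(−0.03151·18) = 133.282 mg/L
Dose 5 (200 mg at t=32 h): 200·exp(−0.03151·10) = 145.948 mg/L
Dose 6 (420 mg at t=40 h): 420·exp(−0.03151·2) = 394.351 mg/L
C(42) = 69.228 + 142.174 + 156.482 + 133.282 + 145.948 + 394.351 = 1041.465 mg/L

1041.465 mg/L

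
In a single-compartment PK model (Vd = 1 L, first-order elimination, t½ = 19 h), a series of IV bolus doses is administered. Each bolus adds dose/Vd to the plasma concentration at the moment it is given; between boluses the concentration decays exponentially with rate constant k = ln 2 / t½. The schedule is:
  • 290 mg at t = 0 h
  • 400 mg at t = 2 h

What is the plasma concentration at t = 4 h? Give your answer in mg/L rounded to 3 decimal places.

622.478 mg/L

k = ln 2 / 19 = 0.03648 per h
Dose 1 (290 mg at t=0 h): 290·exp(−0.03648·4) = 250.624 mg/L
Dose 2 (400 mg at t=2 h): 400·exp(−0.03648·2) = 371.854 mg/L
C(4) = 250.624 + 371.854 = 622.478 mg/L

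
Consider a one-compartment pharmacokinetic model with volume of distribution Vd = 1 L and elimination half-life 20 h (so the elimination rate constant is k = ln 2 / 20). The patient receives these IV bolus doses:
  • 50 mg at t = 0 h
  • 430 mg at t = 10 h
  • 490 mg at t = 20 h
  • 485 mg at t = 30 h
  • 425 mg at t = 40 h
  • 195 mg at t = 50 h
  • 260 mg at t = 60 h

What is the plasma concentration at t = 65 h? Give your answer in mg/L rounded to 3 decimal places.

k = ln 2 / 20 = 0.03466 per h
Dose 1 (50 mg at t=0 h): 50·exp(−0.03466·65) = 5.256 mg/L
Dose 2 (430 mg at t=10 h): 430·exp(−0.03466·55) = 63.920 mg/L
Dose 3 (490 mg at t=20 h): 490·exp(−0.03466·45) = 103.010 mg/L
Dose 4 (485 mg at t=30 h): 485·exp(−0.03466·35) = 144.191 mg/L
Dose 5 (425 mg at t=40 h): 425·exp(−0.03466·25) = 178.690 mg/L
Dose 6 (195 mg at t=50 h): 195·exp(−0.03466·15) = 115.948 mg/L
Dose 7 (260 mg at t=60 h): 260·exp(−0.03466·5) = 218.633 mg/L
C(65) = 5.256 + 63.920 + 103.010 + 144.191 + 178.690 + 115.948 + 218.633 = 829.648 mg/L

829.648 mg/L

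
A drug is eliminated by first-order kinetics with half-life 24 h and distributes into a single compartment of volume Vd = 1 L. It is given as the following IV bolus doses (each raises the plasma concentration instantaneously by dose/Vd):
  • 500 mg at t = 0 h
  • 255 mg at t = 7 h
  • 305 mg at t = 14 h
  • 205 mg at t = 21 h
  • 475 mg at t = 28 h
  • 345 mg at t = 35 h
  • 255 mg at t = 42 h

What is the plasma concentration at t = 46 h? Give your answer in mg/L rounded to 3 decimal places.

k = ln 2 / 24 = 0.02888 per h
Dose 1 (500 mg at t=0 h): 500·exp(−0.02888·46) = 132.433 mg/L
Dose 2 (255 mg at t=7 h): 255·exp(−0.02888·39) = 82.674 mg/L
Dose 3 (305 mg at t=14 h): 305·exp(−0.02888·32) = 121.039 mg/L
Dose 4 (205 mg at t=21 h): 205·exp(−0.02888·25) = 99.582 mg/L
Dose 5 (475 mg at t=28 h): 475·exp(−0.02888·18) = 282.437 mg/L
Dose 6 (345 mg at t=35 h): 345·exp(−0.02888·11) = 251.100 mg/L
Dose 7 (255 mg at t=42 h): 255·exp(−0.02888·4) = 227.179 mg/L
C(46) = 132.433 + 82.674 + 121.039 + 99.582 + 282.437 + 251.100 + 227.179 = 1196.444 mg/L

1196.444 mg/L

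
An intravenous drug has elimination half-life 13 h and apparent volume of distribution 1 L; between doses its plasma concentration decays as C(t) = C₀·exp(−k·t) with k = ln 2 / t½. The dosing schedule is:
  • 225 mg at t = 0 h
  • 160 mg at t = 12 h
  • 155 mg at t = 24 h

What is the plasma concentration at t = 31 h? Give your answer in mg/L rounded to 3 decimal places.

207.902 mg/L

k = ln 2 / 13 = 0.05332 per h
Dose 1 (225 mg at t=0 h): 225·exp(−0.05332·31) = 43.087 mg/L
Dose 2 (160 mg at t=12 h): 160·exp(−0.05332·19) = 58.097 mg/L
Dose 3 (155 mg at t=24 h): 155·exp(−0.05332·7) = 106.718 mg/L
C(31) = 43.087 + 58.097 + 106.718 = 207.902 mg/L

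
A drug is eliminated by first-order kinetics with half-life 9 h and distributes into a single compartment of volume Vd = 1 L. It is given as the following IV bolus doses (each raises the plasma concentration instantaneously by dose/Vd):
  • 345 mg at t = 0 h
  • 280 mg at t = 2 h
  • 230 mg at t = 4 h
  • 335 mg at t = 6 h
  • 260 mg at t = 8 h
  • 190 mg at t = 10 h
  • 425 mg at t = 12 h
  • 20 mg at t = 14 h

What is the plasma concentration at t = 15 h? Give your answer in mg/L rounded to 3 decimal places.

1114.397 mg/L

k = ln 2 / 9 = 0.07702 per h
Dose 1 (345 mg at t=0 h): 345·exp(−0.07702·15) = 108.668 mg/L
Dose 2 (280 mg at t=2 h): 280·exp(−0.07702·13) = 102.881 mg/L
Dose 3 (230 mg at t=4 h): 230·exp(−0.07702·11) = 98.583 mg/L
Dose 4 (335 mg at t=6 h): 335·exp(−0.07702·9) = 167.500 mg/L
Dose 5 (260 mg at t=8 h): 260·exp(−0.07702·7) = 151.649 mg/L
Dose 6 (190 mg at t=10 h): 190·exp(−0.07702·5) = 129.275 mg/L
Dose 7 (425 mg at t=12 h): 425·exp(−0.07702·3) = 337.323 mg/L
Dose 8 (20 mg at t=14 h): 20·exp(−0.07702·1) = 18.517 mg/L
C(15) = 108.668 + 102.881 + 98.583 + 167.500 + 151.649 + 129.275 + 337.323 + 18.517 = 1114.397 mg/L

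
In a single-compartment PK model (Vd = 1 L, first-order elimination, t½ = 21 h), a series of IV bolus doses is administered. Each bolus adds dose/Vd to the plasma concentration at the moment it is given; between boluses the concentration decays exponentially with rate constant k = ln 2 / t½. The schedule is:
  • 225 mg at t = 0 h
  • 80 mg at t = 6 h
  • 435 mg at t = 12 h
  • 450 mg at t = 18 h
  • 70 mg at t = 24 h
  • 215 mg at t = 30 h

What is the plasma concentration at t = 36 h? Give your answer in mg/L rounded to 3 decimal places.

767.183 mg/L

k = ln 2 / 21 = 0.03301 per h
Dose 1 (225 mg at t=0 h): 225·exp(−0.03301·36) = 68.570 mg/L
Dose 2 (80 mg at t=6 h): 80·exp(−0.03301·30) = 29.720 mg/L
Dose 3 (435 mg at t=12 h): 435·exp(−0.03301·24) = 196.995 mg/L
Dose 4 (450 mg at t=18 h): 450·exp(−0.03301·18) = 248.420 mg/L
Dose 5 (70 mg at t=24 h): 70·exp(−0.03301·12) = 47.107 mg/L
Dose 6 (215 mg at t=30 h): 215·exp(−0.03301·6) = 176.372 mg/L
C(36) = 68.570 + 29.720 + 196.995 + 248.420 + 47.107 + 176.372 = 767.183 mg/L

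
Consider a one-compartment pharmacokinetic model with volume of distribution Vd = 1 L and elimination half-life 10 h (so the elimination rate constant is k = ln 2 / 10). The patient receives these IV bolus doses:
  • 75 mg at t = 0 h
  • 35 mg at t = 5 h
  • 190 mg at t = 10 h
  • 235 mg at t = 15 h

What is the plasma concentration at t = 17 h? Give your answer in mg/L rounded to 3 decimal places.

359.857 mg/L

k = ln 2 / 10 = 0.06931 per h
Dose 1 (75 mg at t=0 h): 75·exp(−0.06931·17) = 23.084 mg/L
Dose 2 (35 mg at t=5 h): 35·exp(−0.06931·12) = 15.235 mg/L
Dose 3 (190 mg at t=10 h): 190·exp(−0.06931·7) = 116.959 mg/L
Dose 4 (235 mg at t=15 h): 235·exp(−0.06931·2) = 204.579 mg/L
C(17) = 23.084 + 15.235 + 116.959 + 204.579 = 359.857 mg/L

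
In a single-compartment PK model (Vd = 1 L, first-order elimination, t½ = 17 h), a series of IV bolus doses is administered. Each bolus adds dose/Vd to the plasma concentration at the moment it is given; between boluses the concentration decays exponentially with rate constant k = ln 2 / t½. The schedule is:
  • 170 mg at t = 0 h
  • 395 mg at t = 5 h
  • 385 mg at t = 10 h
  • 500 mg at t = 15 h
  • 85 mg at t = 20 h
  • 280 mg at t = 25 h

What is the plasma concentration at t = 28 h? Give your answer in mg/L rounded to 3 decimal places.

997.119 mg/L

k = ln 2 / 17 = 0.04077 per h
Dose 1 (170 mg at t=0 h): 170·exp(−0.04077·28) = 54.279 mg/L
Dose 2 (395 mg at t=5 h): 395·exp(−0.04077·23) = 154.640 mg/L
Dose 3 (385 mg at t=10 h): 385·exp(−0.04077·18) = 184.809 mg/L
Dose 4 (500 mg at t=15 h): 500·exp(−0.04077·13) = 294.287 mg/L
Dose 5 (85 mg at t=20 h): 85·exp(−0.04077·8) = 61.342 mg/L
Dose 6 (280 mg at t=25 h): 280·exp(−0.04077·3) = 247.762 mg/L
C(28) = 54.279 + 154.640 + 184.809 + 294.287 + 61.342 + 247.762 = 997.119 mg/L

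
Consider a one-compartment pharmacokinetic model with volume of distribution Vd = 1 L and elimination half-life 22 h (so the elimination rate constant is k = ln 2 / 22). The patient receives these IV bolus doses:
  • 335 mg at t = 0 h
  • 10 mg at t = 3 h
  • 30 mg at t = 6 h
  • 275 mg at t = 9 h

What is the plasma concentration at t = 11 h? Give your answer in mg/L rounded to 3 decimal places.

528.486 mg/L

k = ln 2 / 22 = 0.03151 per h
Dose 1 (335 mg at t=0 h): 335·exp(−0.03151·11) = 236.881 mg/L
Dose 2 (10 mg at t=3 h): 10·exp(−0.03151·8) = 7.772 mg/L
Dose 3 (30 mg at t=6 h): 30·exp(−0.03151·5) = 25.627 mg/L
Dose 4 (275 mg at t=9 h): 275·exp(−0.03151·2) = 258.206 mg/L
C(11) = 236.881 + 7.772 + 25.627 + 258.206 = 528.486 mg/L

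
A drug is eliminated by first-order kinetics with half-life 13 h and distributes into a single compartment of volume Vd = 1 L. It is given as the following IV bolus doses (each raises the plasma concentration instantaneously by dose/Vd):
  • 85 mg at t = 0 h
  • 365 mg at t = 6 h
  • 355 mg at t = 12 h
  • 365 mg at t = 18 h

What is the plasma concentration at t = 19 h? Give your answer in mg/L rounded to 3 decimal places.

803.831 mg/L

k = ln 2 / 13 = 0.05332 per h
Dose 1 (85 mg at t=0 h): 85·exp(−0.05332·19) = 30.864 mg/L
Dose 2 (365 mg at t=6 h): 365·exp(−0.05332·13) = 182.500 mg/L
Dose 3 (355 mg at t=12 h): 355·exp(−0.05332·7) = 244.419 mg/L
Dose 4 (365 mg at t=18 h): 365·exp(−0.05332·1) = 346.048 mg/L
C(19) = 30.864 + 182.500 + 244.419 + 346.048 = 803.831 mg/L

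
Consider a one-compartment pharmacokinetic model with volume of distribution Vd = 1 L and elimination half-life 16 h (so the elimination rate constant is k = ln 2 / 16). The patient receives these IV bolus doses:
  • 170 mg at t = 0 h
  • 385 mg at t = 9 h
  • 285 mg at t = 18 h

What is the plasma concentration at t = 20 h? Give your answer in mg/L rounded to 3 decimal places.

k = ln 2 / 16 = 0.04332 per h
Dose 1 (170 mg at t=0 h): 170·exp(−0.04332·20) = 71.476 mg/L
Dose 2 (385 mg at t=9 h): 385·exp(−0.04332·11) = 239.058 mg/L
Dose 3 (285 mg at t=18 h): 285·exp(−0.04332·2) = 261.346 mg/L
C(20) = 71.476 + 239.058 + 261.346 = 571.880 mg/L

571.880 mg/L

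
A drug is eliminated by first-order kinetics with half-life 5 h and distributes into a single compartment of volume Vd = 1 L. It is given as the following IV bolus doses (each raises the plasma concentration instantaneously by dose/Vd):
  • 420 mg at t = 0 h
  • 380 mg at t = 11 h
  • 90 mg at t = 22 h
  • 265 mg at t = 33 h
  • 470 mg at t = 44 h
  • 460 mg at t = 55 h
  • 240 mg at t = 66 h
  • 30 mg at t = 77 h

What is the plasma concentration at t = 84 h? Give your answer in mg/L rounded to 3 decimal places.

41.514 mg/L

k = ln 2 / 5 = 0.13863 per h
Dose 1 (420 mg at t=0 h): 420·exp(−0.13863·84) = 0.004 mg/L
Dose 2 (380 mg at t=11 h): 380·exp(−0.13863·73) = 0.015 mg/L
Dose 3 (90 mg at t=22 h): 90·exp(−0.13863·62) = 0.017 mg/L
Dose 4 (265 mg at t=33 h): 265·exp(−0.13863·51) = 0.225 mg/L
Dose 5 (470 mg at t=44 h): 470·exp(−0.13863·40) = 1.836 mg/L
Dose 6 (460 mg at t=55 h): 460·exp(−0.13863·29) = 8.256 mg/L
Dose 7 (240 mg at t=66 h): 240·exp(−0.13863·18) = 19.793 mg/L
Dose 8 (30 mg at t=77 h): 30·exp(−0.13863·7) = 11.368 mg/L
C(84) = 0.004 + 0.015 + 0.017 + 0.225 + 1.836 + 8.256 + 19.793 + 11.368 = 41.514 mg/L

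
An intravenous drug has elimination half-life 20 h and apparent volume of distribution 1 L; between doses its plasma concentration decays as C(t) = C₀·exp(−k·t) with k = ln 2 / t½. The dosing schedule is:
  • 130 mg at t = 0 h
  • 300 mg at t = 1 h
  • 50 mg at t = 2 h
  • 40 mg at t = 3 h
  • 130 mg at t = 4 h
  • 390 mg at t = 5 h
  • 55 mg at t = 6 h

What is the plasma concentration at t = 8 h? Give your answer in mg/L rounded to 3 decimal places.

924.121 mg/L

k = ln 2 / 20 = 0.03466 per h
Dose 1 (130 mg at t=0 h): 130·exp(−0.03466·8) = 98.522 mg/L
Dose 2 (300 mg at t=1 h): 300·exp(−0.03466·7) = 235.375 mg/L
Dose 3 (50 mg at t=2 h): 50·exp(−0.03466·6) = 40.613 mg/L
Dose 4 (40 mg at t=3 h): 40·exp(−0.03466·5) = 33.636 mg/L
Dose 5 (130 mg at t=4 h): 130·exp(−0.03466·4) = 113.172 mg/L
Dose 6 (390 mg at t=5 h): 390·exp(−0.03466·3) = 351.488 mg/L
Dose 7 (55 mg at t=6 h): 55·exp(−0.03466·2) = 51.317 mg/L
C(8) = 98.522 + 235.375 + 40.613 + 33.636 + 113.172 + 351.488 + 51.317 = 924.121 mg/L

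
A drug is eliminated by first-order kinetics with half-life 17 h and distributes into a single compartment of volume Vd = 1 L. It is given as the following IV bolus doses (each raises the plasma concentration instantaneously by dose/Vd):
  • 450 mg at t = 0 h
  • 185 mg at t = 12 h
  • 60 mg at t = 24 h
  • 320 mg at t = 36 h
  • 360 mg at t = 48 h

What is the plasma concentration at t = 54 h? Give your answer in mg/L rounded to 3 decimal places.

k = ln 2 / 17 = 0.04077 per h
Dose 1 (450 mg at t=0 h): 450·exp(−0.04077·54) = 49.774 mg/L
Dose 2 (185 mg at t=12 h): 185·exp(−0.04077·42) = 33.377 mg/L
Dose 3 (60 mg at t=24 h): 60·exp(−0.04077·30) = 17.657 mg/L
Dose 4 (320 mg at t=36 h): 320·exp(−0.04077·18) = 153.607 mg/L
Dose 5 (360 mg at t=48 h): 360·exp(−0.04077·6) = 281.875 mg/L
C(54) = 49.774 + 33.377 + 17.657 + 153.607 + 281.875 = 536.291 mg/L

536.291 mg/L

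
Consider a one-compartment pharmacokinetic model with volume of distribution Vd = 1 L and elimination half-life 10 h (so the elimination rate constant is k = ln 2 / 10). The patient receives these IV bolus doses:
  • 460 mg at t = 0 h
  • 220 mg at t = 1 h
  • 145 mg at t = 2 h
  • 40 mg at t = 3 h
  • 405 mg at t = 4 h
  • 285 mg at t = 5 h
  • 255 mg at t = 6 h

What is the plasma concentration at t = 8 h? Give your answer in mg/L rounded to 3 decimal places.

1283.990 mg/L

k = ln 2 / 10 = 0.06931 per h
Dose 1 (460 mg at t=0 h): 460·exp(−0.06931·8) = 264.201 mg/L
Dose 2 (220 mg at t=1 h): 220·exp(−0.06931·7) = 135.426 mg/L
Dose 3 (145 mg at t=2 h): 145·exp(−0.06931·6) = 95.664 mg/L
Dose 4 (40 mg at t=3 h): 40·exp(−0.06931·5) = 28.284 mg/L
Dose 5 (405 mg at t=4 h): 405·exp(−0.06931·4) = 306.933 mg/L
Dose 6 (285 mg at t=5 h): 285·exp(−0.06931·3) = 231.492 mg/L
Dose 7 (255 mg at t=6 h): 255·exp(−0.06931·2) = 221.990 mg/L
C(8) = 264.201 + 135.426 + 95.664 + 28.284 + 306.933 + 231.492 + 221.990 = 1283.990 mg/L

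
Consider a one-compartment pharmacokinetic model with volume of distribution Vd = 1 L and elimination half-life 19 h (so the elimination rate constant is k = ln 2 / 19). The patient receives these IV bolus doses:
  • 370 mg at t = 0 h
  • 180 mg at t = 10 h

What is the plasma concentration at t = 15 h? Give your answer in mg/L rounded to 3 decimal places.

364.053 mg/L

k = ln 2 / 19 = 0.03648 per h
Dose 1 (370 mg at t=0 h): 370·exp(−0.03648·15) = 214.065 mg/L
Dose 2 (180 mg at t=10 h): 180·exp(−0.03648·5) = 149.987 mg/L
C(15) = 214.065 + 149.987 = 364.053 mg/L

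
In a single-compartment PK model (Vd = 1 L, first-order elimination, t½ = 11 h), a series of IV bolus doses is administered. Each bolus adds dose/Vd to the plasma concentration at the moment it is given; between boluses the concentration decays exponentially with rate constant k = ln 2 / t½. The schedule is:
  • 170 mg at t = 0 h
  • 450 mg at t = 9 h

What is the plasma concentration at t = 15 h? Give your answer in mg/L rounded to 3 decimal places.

374.391 mg/L

k = ln 2 / 11 = 0.06301 per h
Dose 1 (170 mg at t=0 h): 170·exp(−0.06301·15) = 66.062 mg/L
Dose 2 (450 mg at t=9 h): 450·exp(−0.06301·6) = 308.329 mg/L
C(15) = 66.062 + 308.329 = 374.391 mg/L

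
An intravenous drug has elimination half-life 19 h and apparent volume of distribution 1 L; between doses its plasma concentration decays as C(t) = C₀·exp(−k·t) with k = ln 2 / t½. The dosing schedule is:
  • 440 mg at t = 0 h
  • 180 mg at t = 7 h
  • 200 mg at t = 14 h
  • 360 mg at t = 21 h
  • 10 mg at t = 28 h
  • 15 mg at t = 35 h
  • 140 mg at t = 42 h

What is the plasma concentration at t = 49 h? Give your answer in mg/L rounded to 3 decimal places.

420.032 mg/L

k = ln 2 / 19 = 0.03648 per h
Dose 1 (440 mg at t=0 h): 440·exp(−0.03648·49) = 73.640 mg/L
Dose 2 (180 mg at t=7 h): 180·exp(−0.03648·42) = 38.890 mg/L
Dose 3 (200 mg at t=14 h): 200·exp(−0.03648·35) = 55.783 mg/L
Dose 4 (360 mg at t=21 h): 360·exp(−0.03648·28) = 129.622 mg/L
Dose 5 (10 mg at t=28 h): 10·exp(−0.03648·21) = 4.648 mg/L
Dose 6 (15 mg at t=35 h): 15·exp(−0.03648·14) = 9.001 mg/L
Dose 7 (140 mg at t=42 h): 140·exp(−0.03648·7) = 108.448 mg/L
C(49) = 73.640 + 38.890 + 55.783 + 129.622 + 4.648 + 9.001 + 108.448 = 420.032 mg/L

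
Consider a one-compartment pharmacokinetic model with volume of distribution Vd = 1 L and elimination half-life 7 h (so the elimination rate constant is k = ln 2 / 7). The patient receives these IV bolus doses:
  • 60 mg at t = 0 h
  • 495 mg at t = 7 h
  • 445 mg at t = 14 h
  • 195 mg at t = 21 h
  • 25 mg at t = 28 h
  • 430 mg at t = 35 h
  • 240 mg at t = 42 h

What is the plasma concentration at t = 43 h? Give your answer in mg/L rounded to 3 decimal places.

k = ln 2 / 7 = 0.09902 per h
Dose 1 (60 mg at t=0 h): 60·exp(−0.09902·43) = 0.849 mg/L
Dose 2 (495 mg at t=7 h): 495·exp(−0.09902·36) = 14.010 mg/L
Dose 3 (445 mg at t=14 h): 445·exp(−0.09902·29) = 25.190 mg/L
Dose 4 (195 mg at t=21 h): 195·exp(−0.09902·22) = 22.077 mg/L
Dose 5 (25 mg at t=28 h): 25·exp(−0.09902·15) = 5.661 mg/L
Dose 6 (430 mg at t=35 h): 430·exp(−0.09902·8) = 194.731 mg/L
Dose 7 (240 mg at t=42 h): 240·exp(−0.09902·1) = 217.374 mg/L
C(43) = 0.849 + 14.010 + 25.190 + 22.077 + 5.661 + 194.731 + 217.374 = 479.892 mg/L

479.892 mg/L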